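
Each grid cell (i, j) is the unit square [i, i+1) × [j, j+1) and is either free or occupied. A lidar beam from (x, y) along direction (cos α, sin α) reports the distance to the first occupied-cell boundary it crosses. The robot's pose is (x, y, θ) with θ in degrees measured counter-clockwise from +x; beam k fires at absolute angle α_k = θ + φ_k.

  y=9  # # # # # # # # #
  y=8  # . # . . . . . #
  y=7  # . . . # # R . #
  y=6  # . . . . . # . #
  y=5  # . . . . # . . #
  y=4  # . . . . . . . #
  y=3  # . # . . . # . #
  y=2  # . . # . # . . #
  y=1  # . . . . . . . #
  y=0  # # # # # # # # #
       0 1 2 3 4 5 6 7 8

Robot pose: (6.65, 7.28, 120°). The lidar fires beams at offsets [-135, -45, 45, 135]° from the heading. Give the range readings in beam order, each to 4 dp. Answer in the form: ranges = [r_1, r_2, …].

beam 1: φ=-135°, α=345°
  d=(0.9659,-0.2588)  start (6,7)  tX=0.3623 tY=1.0818  stride 1/|dx|=1.0353 1/|dy|=3.8637
    cross x-line → (7,7), t=0.3623
    cross y-line → (7,6), t=1.0818
    cross x-line → (8,6), t=1.3976 (wall)
  → r_1 = 1.3976
beam 2: φ=-45°, α=75°
  d=(0.2588,0.9659)  start (6,7)  tX=1.3523 tY=0.7454  stride 1/|dx|=3.8637 1/|dy|=1.0353
    cross y-line → (6,8), t=0.7454
    cross x-line → (7,8), t=1.3523
    cross y-line → (7,9), t=1.7807 (wall)
  → r_2 = 1.7807
beam 3: φ=45°, α=165°
  d=(-0.9659,0.2588)  start (6,7)  tX=0.6729 tY=2.7819  stride 1/|dx|=1.0353 1/|dy|=3.8637
    cross x-line → (5,7), t=0.6729 (wall)
  → r_3 = 0.6729
beam 4: φ=135°, α=255°
  d=(-0.2588,-0.9659)  start (6,7)  tX=2.5114 tY=0.2899  stride 1/|dx|=3.8637 1/|dy|=1.0353
    cross y-line → (6,6), t=0.2899 (wall)
  → r_4 = 0.2899

ranges = [1.3976, 1.7807, 0.6729, 0.2899]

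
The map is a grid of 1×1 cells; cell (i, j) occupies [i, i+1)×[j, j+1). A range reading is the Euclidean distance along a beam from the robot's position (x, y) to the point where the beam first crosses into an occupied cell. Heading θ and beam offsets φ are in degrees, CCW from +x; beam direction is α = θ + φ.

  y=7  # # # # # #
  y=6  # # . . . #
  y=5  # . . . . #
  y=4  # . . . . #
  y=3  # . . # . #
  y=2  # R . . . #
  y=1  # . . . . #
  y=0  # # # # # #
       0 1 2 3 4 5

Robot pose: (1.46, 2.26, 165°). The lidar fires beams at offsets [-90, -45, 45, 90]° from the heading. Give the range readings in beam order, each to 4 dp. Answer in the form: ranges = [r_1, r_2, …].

ranges = [4.9072, 0.9200, 0.5312, 1.3044]

beam 1: φ=-90°, α=75°
  dir = (cos 75°, sin 75°) = (0.2588, 0.9659); from cell (1,2)
  next x-line at t=2.0864, next y-line at t=0.7661; Δt_x=3.8637, Δt_y=1.0353
    y: enter (1,3) at t=0.7661
    y: enter (1,4) at t=1.8014
    x: enter (2,4) at t=2.0864
    y: enter (2,5) at t=2.8367
    y: enter (2,6) at t=3.8719
    y: enter (2,7) at t=4.9072 ← occupied
  → r_1 = 4.9072
beam 2: φ=-45°, α=120°
  dir = (cos 120°, sin 120°) = (-0.5000, 0.8660); from cell (1,2)
  next x-line at t=0.9200, next y-line at t=0.8545; Δt_x=2.0000, Δt_y=1.1547
    y: enter (1,3) at t=0.8545
    x: enter (0,3) at t=0.9200 ← occupied
  → r_2 = 0.9200
beam 3: φ=45°, α=210°
  dir = (cos 210°, sin 210°) = (-0.8660, -0.5000); from cell (1,2)
  next x-line at t=0.5312, next y-line at t=0.5200; Δt_x=1.1547, Δt_y=2.0000
    y: enter (1,1) at t=0.5200
    x: enter (0,1) at t=0.5312 ← occupied
  → r_3 = 0.5312
beam 4: φ=90°, α=255°
  dir = (cos 255°, sin 255°) = (-0.2588, -0.9659); from cell (1,2)
  next x-line at t=1.7773, next y-line at t=0.2692; Δt_x=3.8637, Δt_y=1.0353
    y: enter (1,1) at t=0.2692
    y: enter (1,0) at t=1.3044 ← occupied
  → r_4 = 1.3044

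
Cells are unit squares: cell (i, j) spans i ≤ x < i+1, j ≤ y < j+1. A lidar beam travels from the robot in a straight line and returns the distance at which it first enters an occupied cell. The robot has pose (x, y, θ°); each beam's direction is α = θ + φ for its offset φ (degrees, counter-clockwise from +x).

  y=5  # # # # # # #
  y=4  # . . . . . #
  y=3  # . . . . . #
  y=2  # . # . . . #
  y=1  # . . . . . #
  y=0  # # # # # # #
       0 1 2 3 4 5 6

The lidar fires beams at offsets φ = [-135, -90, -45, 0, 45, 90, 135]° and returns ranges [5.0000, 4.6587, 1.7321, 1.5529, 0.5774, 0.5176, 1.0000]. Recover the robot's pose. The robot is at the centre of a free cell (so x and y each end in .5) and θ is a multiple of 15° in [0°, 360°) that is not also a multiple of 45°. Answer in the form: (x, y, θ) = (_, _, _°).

The pose lattice has 19·16 = 304 candidates. Test each by forward raycasting.
  (2.5, 1.5, 300°): beam 1 = 1.5529 ≠ 5.0000 ✗
  (2.5, 3.5, 330°): beam 1 = 1.5529 ≠ 5.0000 ✗
  (2.5, 3.5, 285°): beam 1 = 1.7321 ≠ 5.0000 ✗
  …
  (5.5, 2.5, 285°): r_1=5.0000, r_2=4.6587, r_3=1.7321, r_4=1.5529, r_5=0.5774, r_6=0.5176, r_7=1.0000 — all match ✓
Unique over the lattice → pose = (5.5, 2.5, 285°).

(x, y, θ) = (5.5, 2.5, 285°)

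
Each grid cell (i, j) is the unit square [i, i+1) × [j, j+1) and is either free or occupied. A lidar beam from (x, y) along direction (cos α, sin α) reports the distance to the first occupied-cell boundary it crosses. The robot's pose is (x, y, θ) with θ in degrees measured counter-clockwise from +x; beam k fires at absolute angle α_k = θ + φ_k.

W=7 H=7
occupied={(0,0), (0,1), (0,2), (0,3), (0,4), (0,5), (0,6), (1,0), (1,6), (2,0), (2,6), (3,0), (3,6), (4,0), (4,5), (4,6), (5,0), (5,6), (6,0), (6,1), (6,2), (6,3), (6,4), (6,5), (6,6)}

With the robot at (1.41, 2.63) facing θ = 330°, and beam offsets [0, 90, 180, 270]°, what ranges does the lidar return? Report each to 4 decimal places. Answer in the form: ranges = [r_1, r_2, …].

ranges = [3.2600, 3.8913, 0.4734, 0.8200]

beam 1: φ=0°, α=330°
  direction (0.8660, -0.5000); cell (1,2); t to first gridline: x 0.6813, y 1.2600 (then +1.1547 / +2.0000)
    (2,2) via x @ 0.6813
    (2,1) via y @ 1.2600
    (3,1) via x @ 1.8360
    (4,1) via x @ 2.9907
    (4,0) via y @ 3.2600  # hit
  → r_1 = 3.2600
beam 2: φ=90°, α=60°
  direction (0.5000, 0.8660); cell (1,2); t to first gridline: x 1.1800, y 0.4272 (then +2.0000 / +1.1547)
    (1,3) via y @ 0.4272
    (2,3) via x @ 1.1800
    (2,4) via y @ 1.5819
    (2,5) via y @ 2.7366
    (3,5) via x @ 3.1800
    (3,6) via y @ 3.8913  # hit
  → r_2 = 3.8913
beam 3: φ=180°, α=150°
  direction (-0.8660, 0.5000); cell (1,2); t to first gridline: x 0.4734, y 0.7400 (then +1.1547 / +2.0000)
    (0,2) via x @ 0.4734  # hit
  → r_3 = 0.4734
beam 4: φ=270°, α=240°
  direction (-0.5000, -0.8660); cell (1,2); t to first gridline: x 0.8200, y 0.7275 (then +2.0000 / +1.1547)
    (1,1) via y @ 0.7275
    (0,1) via x @ 0.8200  # hit
  → r_4 = 0.8200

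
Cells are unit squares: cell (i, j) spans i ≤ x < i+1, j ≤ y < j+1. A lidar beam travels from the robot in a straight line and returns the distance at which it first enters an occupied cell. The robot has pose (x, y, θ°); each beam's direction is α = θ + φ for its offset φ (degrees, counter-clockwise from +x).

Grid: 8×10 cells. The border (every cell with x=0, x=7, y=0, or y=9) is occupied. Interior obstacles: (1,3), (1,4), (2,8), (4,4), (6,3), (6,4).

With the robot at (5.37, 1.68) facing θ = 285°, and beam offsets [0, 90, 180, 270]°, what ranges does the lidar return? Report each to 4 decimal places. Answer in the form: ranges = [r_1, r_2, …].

ranges = [0.7040, 1.6875, 2.4018, 2.6273]

beam 1: φ=0°, α=285°
  cosα=0.2588 sinα=-0.9659 | (5,1) | tMaxX 2.4341 tMaxY 0.7040 | tΔX 3.8637 tΔY 1.0353
    t=0.7040 [y] (5,0) — stop
  → r_1 = 0.7040
beam 2: φ=90°, α=15°
  cosα=0.9659 sinα=0.2588 | (5,1) | tMaxX 0.6522 tMaxY 1.2364 | tΔX 1.0353 tΔY 3.8637
    t=0.6522 [x] (6,1)
    t=1.2364 [y] (6,2)
    t=1.6875 [x] (7,2) — stop
  → r_2 = 1.6875
beam 3: φ=180°, α=105°
  cosα=-0.2588 sinα=0.9659 | (5,1) | tMaxX 1.4296 tMaxY 0.3313 | tΔX 3.8637 tΔY 1.0353
    t=0.3313 [y] (5,2)
    t=1.3666 [y] (5,3)
    t=1.4296 [x] (4,3)
    t=2.4018 [y] (4,4) — stop
  → r_3 = 2.4018
beam 4: φ=270°, α=195°
  cosα=-0.9659 sinα=-0.2588 | (5,1) | tMaxX 0.3831 tMaxY 2.6273 | tΔX 1.0353 tΔY 3.8637
    t=0.3831 [x] (4,1)
    t=1.4183 [x] (3,1)
    t=2.4536 [x] (2,1)
    t=2.6273 [y] (2,0) — stop
  → r_4 = 2.6273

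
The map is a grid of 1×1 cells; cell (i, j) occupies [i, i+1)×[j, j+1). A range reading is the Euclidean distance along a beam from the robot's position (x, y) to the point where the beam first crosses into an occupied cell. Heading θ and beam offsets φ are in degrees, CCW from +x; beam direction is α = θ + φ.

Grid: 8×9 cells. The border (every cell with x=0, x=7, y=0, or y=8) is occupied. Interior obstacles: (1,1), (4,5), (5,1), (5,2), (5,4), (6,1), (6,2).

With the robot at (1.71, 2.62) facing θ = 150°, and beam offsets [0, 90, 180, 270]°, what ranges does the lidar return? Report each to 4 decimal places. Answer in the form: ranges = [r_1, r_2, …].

beam 1: φ=0°, α=150°
  direction (-0.8660, 0.5000); cell (1,2); t to first gridline: x 0.8198, y 0.7600 (then +1.1547 / +2.0000)
    (1,3) via y @ 0.7600
    (0,3) via x @ 0.8198  # hit
  → r_1 = 0.8198
beam 2: φ=90°, α=240°
  direction (-0.5000, -0.8660); cell (1,2); t to first gridline: x 1.4200, y 0.7159 (then +2.0000 / +1.1547)
    (1,1) via y @ 0.7159  # hit
  → r_2 = 0.7159
beam 3: φ=180°, α=330°
  direction (0.8660, -0.5000); cell (1,2); t to first gridline: x 0.3349, y 1.2400 (then +1.1547 / +2.0000)
    (2,2) via x @ 0.3349
    (2,1) via y @ 1.2400
    (3,1) via x @ 1.4896
    (4,1) via x @ 2.6443
    (4,0) via y @ 3.2400  # hit
  → r_3 = 3.2400
beam 4: φ=270°, α=60°
  direction (0.5000, 0.8660); cell (1,2); t to first gridline: x 0.5800, y 0.4388 (then +2.0000 / +1.1547)
    (1,3) via y @ 0.4388
    (2,3) via x @ 0.5800
    (2,4) via y @ 1.5935
    (3,4) via x @ 2.5800
    (3,5) via y @ 2.7482
    (3,6) via y @ 3.9029
    (4,6) via x @ 4.5800
    (4,7) via y @ 5.0576
    (4,8) via y @ 6.2123  # hit
  → r_4 = 6.2123

ranges = [0.8198, 0.7159, 3.2400, 6.2123]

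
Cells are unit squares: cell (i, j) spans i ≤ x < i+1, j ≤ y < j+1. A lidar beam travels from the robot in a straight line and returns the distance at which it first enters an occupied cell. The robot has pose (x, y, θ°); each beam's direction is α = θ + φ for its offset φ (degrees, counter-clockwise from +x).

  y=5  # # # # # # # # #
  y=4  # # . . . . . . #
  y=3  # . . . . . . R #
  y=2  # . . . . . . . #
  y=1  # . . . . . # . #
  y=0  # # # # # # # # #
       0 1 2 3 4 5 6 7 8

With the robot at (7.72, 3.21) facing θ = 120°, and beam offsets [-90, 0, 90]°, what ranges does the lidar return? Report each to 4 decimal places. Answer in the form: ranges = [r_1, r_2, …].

beam 1: φ=-90°, α=30°
  cosα=0.8660 sinα=0.5000 | (7,3) | tMaxX 0.3233 tMaxY 1.5800 | tΔX 1.1547 tΔY 2.0000
    t=0.3233 [x] (8,3) — stop
  → r_1 = 0.3233
beam 2: φ=0°, α=120°
  cosα=-0.5000 sinα=0.8660 | (7,3) | tMaxX 1.4400 tMaxY 0.9122 | tΔX 2.0000 tΔY 1.1547
    t=0.9122 [y] (7,4)
    t=1.4400 [x] (6,4)
    t=2.0669 [y] (6,5) — stop
  → r_2 = 2.0669
beam 3: φ=90°, α=210°
  cosα=-0.8660 sinα=-0.5000 | (7,3) | tMaxX 0.8314 tMaxY 0.4200 | tΔX 1.1547 tΔY 2.0000
    t=0.4200 [y] (7,2)
    t=0.8314 [x] (6,2)
    t=1.9861 [x] (5,2)
    t=2.4200 [y] (5,1)
    t=3.1408 [x] (4,1)
    t=4.2955 [x] (3,1)
    t=4.4200 [y] (3,0) — stop
  → r_3 = 4.4200

ranges = [0.3233, 2.0669, 4.4200]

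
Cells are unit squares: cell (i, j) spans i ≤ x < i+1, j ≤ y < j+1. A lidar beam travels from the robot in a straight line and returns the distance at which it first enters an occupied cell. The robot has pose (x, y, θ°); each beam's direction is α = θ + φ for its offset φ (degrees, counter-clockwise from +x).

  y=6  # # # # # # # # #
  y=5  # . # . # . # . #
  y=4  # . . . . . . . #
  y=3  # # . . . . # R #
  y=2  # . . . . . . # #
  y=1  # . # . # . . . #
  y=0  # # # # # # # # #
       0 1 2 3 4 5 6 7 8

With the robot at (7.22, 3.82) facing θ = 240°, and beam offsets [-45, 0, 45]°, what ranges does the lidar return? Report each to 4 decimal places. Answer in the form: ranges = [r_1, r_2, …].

ranges = [0.2278, 0.4400, 0.8489]

beam 1: φ=-45°, α=195°
  cosα=-0.9659 sinα=-0.2588 | (7,3) | tMaxX 0.2278 tMaxY 3.1682 | tΔX 1.0353 tΔY 3.8637
    t=0.2278 [x] (6,3) — stop
  → r_1 = 0.2278
beam 2: φ=0°, α=240°
  cosα=-0.5000 sinα=-0.8660 | (7,3) | tMaxX 0.4400 tMaxY 0.9469 | tΔX 2.0000 tΔY 1.1547
    t=0.4400 [x] (6,3) — stop
  → r_2 = 0.4400
beam 3: φ=45°, α=285°
  cosα=0.2588 sinα=-0.9659 | (7,3) | tMaxX 3.0137 tMaxY 0.8489 | tΔX 3.8637 tΔY 1.0353
    t=0.8489 [y] (7,2) — stop
  → r_3 = 0.8489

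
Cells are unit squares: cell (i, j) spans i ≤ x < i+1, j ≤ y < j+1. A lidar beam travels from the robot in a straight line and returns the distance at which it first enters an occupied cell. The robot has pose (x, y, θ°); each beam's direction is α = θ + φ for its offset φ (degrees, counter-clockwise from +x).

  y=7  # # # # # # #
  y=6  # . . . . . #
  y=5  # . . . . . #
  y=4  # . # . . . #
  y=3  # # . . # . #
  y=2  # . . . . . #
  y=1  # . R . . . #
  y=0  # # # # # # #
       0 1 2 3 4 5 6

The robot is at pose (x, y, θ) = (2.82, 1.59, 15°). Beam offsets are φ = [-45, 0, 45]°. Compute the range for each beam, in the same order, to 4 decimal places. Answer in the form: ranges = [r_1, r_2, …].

ranges = [1.1800, 3.2922, 2.3600]

beam 1: φ=-45°, α=330°
  d=(0.8660,-0.5000)  start (2,1)  tX=0.2078 tY=1.1800  stride 1/|dx|=1.1547 1/|dy|=2.0000
    cross x-line → (3,1), t=0.2078
    cross y-line → (3,0), t=1.1800 (wall)
  → r_1 = 1.1800
beam 2: φ=0°, α=15°
  d=(0.9659,0.2588)  start (2,1)  tX=0.1863 tY=1.5841  stride 1/|dx|=1.0353 1/|dy|=3.8637
    cross x-line → (3,1), t=0.1863
    cross x-line → (4,1), t=1.2216
    cross y-line → (4,2), t=1.5841
    cross x-line → (5,2), t=2.2569
    cross x-line → (6,2), t=3.2922 (wall)
  → r_2 = 3.2922
beam 3: φ=45°, α=60°
  d=(0.5000,0.8660)  start (2,1)  tX=0.3600 tY=0.4734  stride 1/|dx|=2.0000 1/|dy|=1.1547
    cross x-line → (3,1), t=0.3600
    cross y-line → (3,2), t=0.4734
    cross y-line → (3,3), t=1.6281
    cross x-line → (4,3), t=2.3600 (wall)
  → r_3 = 2.3600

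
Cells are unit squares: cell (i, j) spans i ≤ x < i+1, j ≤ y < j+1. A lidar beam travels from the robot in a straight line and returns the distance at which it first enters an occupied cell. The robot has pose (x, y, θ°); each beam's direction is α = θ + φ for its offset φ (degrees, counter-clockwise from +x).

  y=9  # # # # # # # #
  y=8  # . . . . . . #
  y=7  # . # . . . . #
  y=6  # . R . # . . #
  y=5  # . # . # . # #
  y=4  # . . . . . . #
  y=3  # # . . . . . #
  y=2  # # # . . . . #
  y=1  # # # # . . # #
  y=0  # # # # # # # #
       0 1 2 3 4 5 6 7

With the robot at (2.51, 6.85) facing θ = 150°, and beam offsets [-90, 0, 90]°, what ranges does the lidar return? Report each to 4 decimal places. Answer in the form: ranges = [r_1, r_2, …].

beam 1: φ=-90°, α=60°
  cosα=0.5000 sinα=0.8660 | (2,6) | tMaxX 0.9800 tMaxY 0.1732 | tΔX 2.0000 tΔY 1.1547
    t=0.1732 [y] (2,7) — stop
  → r_1 = 0.1732
beam 2: φ=0°, α=150°
  cosα=-0.8660 sinα=0.5000 | (2,6) | tMaxX 0.5889 tMaxY 0.3000 | tΔX 1.1547 tΔY 2.0000
    t=0.3000 [y] (2,7) — stop
  → r_2 = 0.3000
beam 3: φ=90°, α=240°
  cosα=-0.5000 sinα=-0.8660 | (2,6) | tMaxX 1.0200 tMaxY 0.9815 | tΔX 2.0000 tΔY 1.1547
    t=0.9815 [y] (2,5) — stop
  → r_3 = 0.9815

ranges = [0.1732, 0.3000, 0.9815]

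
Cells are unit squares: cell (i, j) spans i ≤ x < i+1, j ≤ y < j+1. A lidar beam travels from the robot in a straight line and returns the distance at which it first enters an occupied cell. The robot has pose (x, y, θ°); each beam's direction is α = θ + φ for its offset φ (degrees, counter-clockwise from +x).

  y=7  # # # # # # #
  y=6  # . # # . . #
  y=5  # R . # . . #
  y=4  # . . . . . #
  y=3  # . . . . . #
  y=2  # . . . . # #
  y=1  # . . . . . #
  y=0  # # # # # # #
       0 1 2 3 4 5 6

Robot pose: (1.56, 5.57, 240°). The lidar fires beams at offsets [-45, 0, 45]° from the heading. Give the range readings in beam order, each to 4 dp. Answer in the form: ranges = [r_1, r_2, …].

ranges = [0.5798, 1.1200, 4.7312]

beam 1: φ=-45°, α=195°
  dir = (cos 195°, sin 195°) = (-0.9659, -0.2588); from cell (1,5)
  next x-line at t=0.5798, next y-line at t=2.2023; Δt_x=1.0353, Δt_y=3.8637
    x: enter (0,5) at t=0.5798 ← occupied
  → r_1 = 0.5798
beam 2: φ=0°, α=240°
  dir = (cos 240°, sin 240°) = (-0.5000, -0.8660); from cell (1,5)
  next x-line at t=1.1200, next y-line at t=0.6582; Δt_x=2.0000, Δt_y=1.1547
    y: enter (1,4) at t=0.6582
    x: enter (0,4) at t=1.1200 ← occupied
  → r_2 = 1.1200
beam 3: φ=45°, α=285°
  dir = (cos 285°, sin 285°) = (0.2588, -0.9659); from cell (1,5)
  next x-line at t=1.7000, next y-line at t=0.5901; Δt_x=3.8637, Δt_y=1.0353
    y: enter (1,4) at t=0.5901
    y: enter (1,3) at t=1.6254
    x: enter (2,3) at t=1.7000
    y: enter (2,2) at t=2.6607
    y: enter (2,1) at t=3.6959
    y: enter (2,0) at t=4.7312 ← occupied
  → r_3 = 4.7312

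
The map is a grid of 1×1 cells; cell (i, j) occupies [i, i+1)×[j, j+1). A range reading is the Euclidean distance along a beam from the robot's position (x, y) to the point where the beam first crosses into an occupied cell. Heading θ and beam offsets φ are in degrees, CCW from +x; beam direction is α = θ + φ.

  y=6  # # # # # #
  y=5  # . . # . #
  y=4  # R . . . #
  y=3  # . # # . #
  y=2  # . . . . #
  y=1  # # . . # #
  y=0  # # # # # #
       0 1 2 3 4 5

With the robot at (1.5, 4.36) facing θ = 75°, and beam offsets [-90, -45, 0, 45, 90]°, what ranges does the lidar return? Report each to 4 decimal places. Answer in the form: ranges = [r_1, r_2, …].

ranges = [1.3909, 1.7321, 1.6979, 1.0000, 0.5176]

beam 1: φ=-90°, α=345°
  dir = (cos 345°, sin 345°) = (0.9659, -0.2588); from cell (1,4)
  next x-line at t=0.5176, next y-line at t=1.3909; Δt_x=1.0353, Δt_y=3.8637
    x: enter (2,4) at t=0.5176
    y: enter (2,3) at t=1.3909 ← occupied
  → r_1 = 1.3909
beam 2: φ=-45°, α=30°
  dir = (cos 30°, sin 30°) = (0.8660, 0.5000); from cell (1,4)
  next x-line at t=0.5774, next y-line at t=1.2800; Δt_x=1.1547, Δt_y=2.0000
    x: enter (2,4) at t=0.5774
    y: enter (2,5) at t=1.2800
    x: enter (3,5) at t=1.7321 ← occupied
  → r_2 = 1.7321
beam 3: φ=0°, α=75°
  dir = (cos 75°, sin 75°) = (0.2588, 0.9659); from cell (1,4)
  next x-line at t=1.9319, next y-line at t=0.6626; Δt_x=3.8637, Δt_y=1.0353
    y: enter (1,5) at t=0.6626
    y: enter (1,6) at t=1.6979 ← occupied
  → r_3 = 1.6979
beam 4: φ=45°, α=120°
  dir = (cos 120°, sin 120°) = (-0.5000, 0.8660); from cell (1,4)
  next x-line at t=1.0000, next y-line at t=0.7390; Δt_x=2.0000, Δt_y=1.1547
    y: enter (1,5) at t=0.7390
    x: enter (0,5) at t=1.0000 ← occupied
  → r_4 = 1.0000
beam 5: φ=90°, α=165°
  dir = (cos 165°, sin 165°) = (-0.9659, 0.2588); from cell (1,4)
  next x-line at t=0.5176, next y-line at t=2.4728; Δt_x=1.0353, Δt_y=3.8637
    x: enter (0,4) at t=0.5176 ← occupied
  → r_5 = 0.5176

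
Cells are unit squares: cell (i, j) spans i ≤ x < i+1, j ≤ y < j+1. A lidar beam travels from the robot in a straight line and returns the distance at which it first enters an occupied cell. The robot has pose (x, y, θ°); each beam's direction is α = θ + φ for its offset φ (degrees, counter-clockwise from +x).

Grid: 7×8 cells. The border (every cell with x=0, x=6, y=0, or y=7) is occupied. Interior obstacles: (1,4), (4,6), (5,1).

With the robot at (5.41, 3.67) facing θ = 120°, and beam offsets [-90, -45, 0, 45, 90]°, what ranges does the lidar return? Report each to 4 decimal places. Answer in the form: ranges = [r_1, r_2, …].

beam 1: φ=-90°, α=30°
  cosα=0.8660 sinα=0.5000 | (5,3) | tMaxX 0.6813 tMaxY 0.6600 | tΔX 1.1547 tΔY 2.0000
    t=0.6600 [y] (5,4)
    t=0.6813 [x] (6,4) — stop
  → r_1 = 0.6813
beam 2: φ=-45°, α=75°
  cosα=0.2588 sinα=0.9659 | (5,3) | tMaxX 2.2796 tMaxY 0.3416 | tΔX 3.8637 tΔY 1.0353
    t=0.3416 [y] (5,4)
    t=1.3769 [y] (5,5)
    t=2.2796 [x] (6,5) — stop
  → r_2 = 2.2796
beam 3: φ=0°, α=120°
  cosα=-0.5000 sinα=0.8660 | (5,3) | tMaxX 0.8200 tMaxY 0.3811 | tΔX 2.0000 tΔY 1.1547
    t=0.3811 [y] (5,4)
    t=0.8200 [x] (4,4)
    t=1.5358 [y] (4,5)
    t=2.6905 [y] (4,6) — stop
  → r_3 = 2.6905
beam 4: φ=45°, α=165°
  cosα=-0.9659 sinα=0.2588 | (5,3) | tMaxX 0.4245 tMaxY 1.2750 | tΔX 1.0353 tΔY 3.8637
    t=0.4245 [x] (4,3)
    t=1.2750 [y] (4,4)
    t=1.4597 [x] (3,4)
    t=2.4950 [x] (2,4)
    t=3.5303 [x] (1,4) — stop
  → r_4 = 3.5303
beam 5: φ=90°, α=210°
  cosα=-0.8660 sinα=-0.5000 | (5,3) | tMaxX 0.4734 tMaxY 1.3400 | tΔX 1.1547 tΔY 2.0000
    t=0.4734 [x] (4,3)
    t=1.3400 [y] (4,2)
    t=1.6281 [x] (3,2)
    t=2.7828 [x] (2,2)
    t=3.3400 [y] (2,1)
    t=3.9375 [x] (1,1)
    t=5.0922 [x] (0,1) — stop
  → r_5 = 5.0922

ranges = [0.6813, 2.2796, 2.6905, 3.5303, 5.0922]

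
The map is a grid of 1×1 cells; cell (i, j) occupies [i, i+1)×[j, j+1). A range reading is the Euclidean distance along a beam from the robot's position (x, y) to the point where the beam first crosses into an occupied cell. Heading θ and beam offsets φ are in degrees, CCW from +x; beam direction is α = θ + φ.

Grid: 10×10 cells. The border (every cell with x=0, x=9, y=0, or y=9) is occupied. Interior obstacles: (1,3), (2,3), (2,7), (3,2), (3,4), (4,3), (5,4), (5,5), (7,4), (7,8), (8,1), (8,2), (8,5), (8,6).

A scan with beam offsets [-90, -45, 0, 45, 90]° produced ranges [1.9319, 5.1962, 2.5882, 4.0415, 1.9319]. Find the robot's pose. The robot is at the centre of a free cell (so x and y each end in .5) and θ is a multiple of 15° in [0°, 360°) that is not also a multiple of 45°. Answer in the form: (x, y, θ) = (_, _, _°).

(x, y, θ) = (4.5, 8.5, 285°)

Enumerate (i+0.5, j+0.5, θ) over the 50 free cells and 16 admissible headings. For each, cast all 5 beams and compare to the given ranges.
  (1.5, 2.5, 285°): beam 1 = 0.5176 ≠ 1.9319 ✗
  (6.5, 8.5, 210°): beam 1 = 0.5774 ≠ 1.9319 ✗
  (2.5, 4.5, 120°): beam 1 = 0.5774 ≠ 1.9319 ✗
  (3.5, 8.5, 300°): beam 1 = 1.0000 ≠ 1.9319 ✗
  …
  (4.5, 8.5, 285°): r_1=1.9319, r_2=5.1962, r_3=2.5882, r_4=4.0415, r_5=1.9319 — all match ✓
Unique over the lattice → pose = (4.5, 8.5, 285°).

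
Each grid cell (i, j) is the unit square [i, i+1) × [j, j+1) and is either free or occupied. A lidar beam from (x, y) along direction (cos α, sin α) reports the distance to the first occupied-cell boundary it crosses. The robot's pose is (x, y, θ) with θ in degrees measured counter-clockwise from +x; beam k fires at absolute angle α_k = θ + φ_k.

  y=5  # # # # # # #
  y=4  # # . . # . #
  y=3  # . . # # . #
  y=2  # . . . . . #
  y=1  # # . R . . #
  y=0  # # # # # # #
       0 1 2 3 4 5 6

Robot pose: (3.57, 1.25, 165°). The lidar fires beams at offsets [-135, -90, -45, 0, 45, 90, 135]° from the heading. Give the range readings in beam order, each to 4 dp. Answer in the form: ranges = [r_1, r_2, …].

ranges = [2.8059, 1.8117, 3.1754, 1.6254, 0.5000, 0.2588, 0.2887]

beam 1: φ=-135°, α=30°
  direction (0.8660, 0.5000); cell (3,1); t to first gridline: x 0.4965, y 1.5000 (then +1.1547 / +2.0000)
    (4,1) via x @ 0.4965
    (4,2) via y @ 1.5000
    (5,2) via x @ 1.6512
    (6,2) via x @ 2.8059  # hit
  → r_1 = 2.8059
beam 2: φ=-90°, α=75°
  direction (0.2588, 0.9659); cell (3,1); t to first gridline: x 1.6614, y 0.7765 (then +3.8637 / +1.0353)
    (3,2) via y @ 0.7765
    (4,2) via x @ 1.6614
    (4,3) via y @ 1.8117  # hit
  → r_2 = 1.8117
beam 3: φ=-45°, α=120°
  direction (-0.5000, 0.8660); cell (3,1); t to first gridline: x 1.1400, y 0.8660 (then +2.0000 / +1.1547)
    (3,2) via y @ 0.8660
    (2,2) via x @ 1.1400
    (2,3) via y @ 2.0207
    (1,3) via x @ 3.1400
    (1,4) via y @ 3.1754  # hit
  → r_3 = 3.1754
beam 4: φ=0°, α=165°
  direction (-0.9659, 0.2588); cell (3,1); t to first gridline: x 0.5901, y 2.8978 (then +1.0353 / +3.8637)
    (2,1) via x @ 0.5901
    (1,1) via x @ 1.6254  # hit
  → r_4 = 1.6254
beam 5: φ=45°, α=210°
  direction (-0.8660, -0.5000); cell (3,1); t to first gridline: x 0.6582, y 0.5000 (then +1.1547 / +2.0000)
    (3,0) via y @ 0.5000  # hit
  → r_5 = 0.5000
beam 6: φ=90°, α=255°
  direction (-0.2588, -0.9659); cell (3,1); t to first gridline: x 2.2023, y 0.2588 (then +3.8637 / +1.0353)
    (3,0) via y @ 0.2588  # hit
  → r_6 = 0.2588
beam 7: φ=135°, α=300°
  direction (0.5000, -0.8660); cell (3,1); t to first gridline: x 0.8600, y 0.2887 (then +2.0000 / +1.1547)
    (3,0) via y @ 0.2887  # hit
  → r_7 = 0.2887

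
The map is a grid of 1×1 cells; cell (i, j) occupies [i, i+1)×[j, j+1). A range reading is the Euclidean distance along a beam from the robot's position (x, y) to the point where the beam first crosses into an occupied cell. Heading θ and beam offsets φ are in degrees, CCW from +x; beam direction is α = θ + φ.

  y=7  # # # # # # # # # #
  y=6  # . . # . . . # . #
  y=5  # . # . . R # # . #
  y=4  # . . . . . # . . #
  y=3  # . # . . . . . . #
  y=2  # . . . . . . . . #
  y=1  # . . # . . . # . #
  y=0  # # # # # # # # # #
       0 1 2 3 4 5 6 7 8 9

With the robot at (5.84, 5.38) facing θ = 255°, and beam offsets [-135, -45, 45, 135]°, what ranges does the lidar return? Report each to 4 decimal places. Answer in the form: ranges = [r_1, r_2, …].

ranges = [1.8706, 3.2793, 0.3200, 0.1848]

beam 1: φ=-135°, α=120°
  dir = (cos 120°, sin 120°) = (-0.5000, 0.8660); from cell (5,5)
  next x-line at t=1.6800, next y-line at t=0.7159; Δt_x=2.0000, Δt_y=1.1547
    y: enter (5,6) at t=0.7159
    x: enter (4,6) at t=1.6800
    y: enter (4,7) at t=1.8706 ← occupied
  → r_1 = 1.8706
beam 2: φ=-45°, α=210°
  dir = (cos 210°, sin 210°) = (-0.8660, -0.5000); from cell (5,5)
  next x-line at t=0.9699, next y-line at t=0.7600; Δt_x=1.1547, Δt_y=2.0000
    y: enter (5,4) at t=0.7600
    x: enter (4,4) at t=0.9699
    x: enter (3,4) at t=2.1246
    y: enter (3,3) at t=2.7600
    x: enter (2,3) at t=3.2793 ← occupied
  → r_2 = 3.2793
beam 3: φ=45°, α=300°
  dir = (cos 300°, sin 300°) = (0.5000, -0.8660); from cell (5,5)
  next x-line at t=0.3200, next y-line at t=0.4388; Δt_x=2.0000, Δt_y=1.1547
    x: enter (6,5) at t=0.3200 ← occupied
  → r_3 = 0.3200
beam 4: φ=135°, α=30°
  dir = (cos 30°, sin 30°) = (0.8660, 0.5000); from cell (5,5)
  next x-line at t=0.1848, next y-line at t=1.2400; Δt_x=1.1547, Δt_y=2.0000
    x: enter (6,5) at t=0.1848 ← occupied
  → r_4 = 0.1848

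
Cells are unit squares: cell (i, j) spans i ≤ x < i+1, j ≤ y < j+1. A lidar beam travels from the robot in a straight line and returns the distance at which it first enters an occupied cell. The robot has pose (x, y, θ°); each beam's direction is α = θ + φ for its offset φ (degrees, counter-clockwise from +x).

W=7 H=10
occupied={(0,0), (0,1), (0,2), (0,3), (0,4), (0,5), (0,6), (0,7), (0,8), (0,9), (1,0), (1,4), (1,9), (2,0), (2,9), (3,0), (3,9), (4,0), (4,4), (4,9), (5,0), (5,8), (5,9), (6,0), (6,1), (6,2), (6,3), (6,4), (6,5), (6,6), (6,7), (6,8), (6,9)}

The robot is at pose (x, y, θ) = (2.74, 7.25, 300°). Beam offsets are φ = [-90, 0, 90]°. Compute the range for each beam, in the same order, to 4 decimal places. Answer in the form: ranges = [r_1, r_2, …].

ranges = [2.0092, 2.5981, 2.6096]

beam 1: φ=-90°, α=210°
  direction (-0.8660, -0.5000); cell (2,7); t to first gridline: x 0.8545, y 0.5000 (then +1.1547 / +2.0000)
    (2,6) via y @ 0.5000
    (1,6) via x @ 0.8545
    (0,6) via x @ 2.0092  # hit
  → r_1 = 2.0092
beam 2: φ=0°, α=300°
  direction (0.5000, -0.8660); cell (2,7); t to first gridline: x 0.5200, y 0.2887 (then +2.0000 / +1.1547)
    (2,6) via y @ 0.2887
    (3,6) via x @ 0.5200
    (3,5) via y @ 1.4434
    (4,5) via x @ 2.5200
    (4,4) via y @ 2.5981  # hit
  → r_2 = 2.5981
beam 3: φ=90°, α=30°
  direction (0.8660, 0.5000); cell (2,7); t to first gridline: x 0.3002, y 1.5000 (then +1.1547 / +2.0000)
    (3,7) via x @ 0.3002
    (4,7) via x @ 1.4549
    (4,8) via y @ 1.5000
    (5,8) via x @ 2.6096  # hit
  → r_3 = 2.6096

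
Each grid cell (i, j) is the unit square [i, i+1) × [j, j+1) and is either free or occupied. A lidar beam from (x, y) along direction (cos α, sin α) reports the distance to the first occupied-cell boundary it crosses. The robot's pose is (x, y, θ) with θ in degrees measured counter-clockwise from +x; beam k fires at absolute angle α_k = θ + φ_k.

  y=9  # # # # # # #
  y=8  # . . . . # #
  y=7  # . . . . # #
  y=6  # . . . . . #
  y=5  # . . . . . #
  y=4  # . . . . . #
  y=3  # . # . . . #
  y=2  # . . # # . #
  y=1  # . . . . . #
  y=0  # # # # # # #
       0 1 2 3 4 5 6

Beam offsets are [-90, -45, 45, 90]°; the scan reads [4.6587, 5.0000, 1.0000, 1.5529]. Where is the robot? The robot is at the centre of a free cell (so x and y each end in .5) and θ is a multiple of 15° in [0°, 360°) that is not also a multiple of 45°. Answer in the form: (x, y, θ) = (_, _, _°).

Candidates: 35 free-cell centres × 16 headings = 560 poses. Raycast each; keep the one whose scan matches to 4 dp.
  (3.5, 7.5, 75°): beam 1 = 1.5529 ≠ 4.6587 ✗
  (2.5, 1.5, 105°): beam 1 = 1.9319 ≠ 4.6587 ✗
  (4.5, 3.5, 60°): beam 1 = 1.7321 ≠ 4.6587 ✗
  (1.5, 3.5, 210°): beam 1 = 1.0000 ≠ 4.6587 ✗
  …
  (3.5, 4.5, 165°): r_1=4.6587, r_2=5.0000, r_3=1.0000, r_4=1.5529 — all match ✓
Only this pose fits every beam.

(x, y, θ) = (3.5, 4.5, 165°)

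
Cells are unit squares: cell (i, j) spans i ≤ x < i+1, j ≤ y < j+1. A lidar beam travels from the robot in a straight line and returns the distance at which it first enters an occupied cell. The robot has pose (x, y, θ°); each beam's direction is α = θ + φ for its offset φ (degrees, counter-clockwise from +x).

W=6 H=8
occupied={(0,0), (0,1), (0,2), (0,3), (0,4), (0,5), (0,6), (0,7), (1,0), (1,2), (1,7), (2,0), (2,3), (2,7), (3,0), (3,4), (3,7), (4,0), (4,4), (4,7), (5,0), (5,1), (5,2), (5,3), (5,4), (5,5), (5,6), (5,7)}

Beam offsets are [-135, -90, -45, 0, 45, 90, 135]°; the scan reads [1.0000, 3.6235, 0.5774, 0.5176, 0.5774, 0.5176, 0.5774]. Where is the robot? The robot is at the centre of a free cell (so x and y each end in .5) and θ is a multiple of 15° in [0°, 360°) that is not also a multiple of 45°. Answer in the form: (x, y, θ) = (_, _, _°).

Candidates: 20 free-cell centres × 16 headings = 320 poses. Raycast each; keep the one whose scan matches to 4 dp.
  (3.5, 3.5, 105°): beam 1 = 1.7321 ≠ 1.0000 ✗
  (3.5, 6.5, 210°): beam 1 = 0.5176 ≠ 1.0000 ✗
  (1.5, 4.5, 30°): beam 1 = 1.5529 ≠ 1.0000 ✗
  (3.5, 6.5, 255°): beam 1 = 0.5774 ≠ 1.0000 ✗
  …
  (1.5, 1.5, 105°): r_1=1.0000, r_2=3.6235, r_3=0.5774, r_4=0.5176, r_5=0.5774, r_6=0.5176, r_7=0.5774 — all match ✓
No second candidate reproduces the full scan.

(x, y, θ) = (1.5, 1.5, 105°)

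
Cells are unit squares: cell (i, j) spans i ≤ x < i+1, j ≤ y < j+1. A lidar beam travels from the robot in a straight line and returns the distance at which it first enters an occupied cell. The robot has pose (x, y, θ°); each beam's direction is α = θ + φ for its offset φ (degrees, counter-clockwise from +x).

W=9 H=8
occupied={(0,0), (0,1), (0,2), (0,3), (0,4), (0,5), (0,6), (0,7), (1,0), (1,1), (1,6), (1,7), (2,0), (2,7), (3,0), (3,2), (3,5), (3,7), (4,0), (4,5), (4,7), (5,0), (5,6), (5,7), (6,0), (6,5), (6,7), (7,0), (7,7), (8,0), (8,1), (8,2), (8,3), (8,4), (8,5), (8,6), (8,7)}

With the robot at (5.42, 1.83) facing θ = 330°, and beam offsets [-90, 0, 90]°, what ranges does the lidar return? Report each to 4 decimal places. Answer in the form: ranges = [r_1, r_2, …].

ranges = [0.9584, 1.6600, 5.1600]

beam 1: φ=-90°, α=240°
  cosα=-0.5000 sinα=-0.8660 | (5,1) | tMaxX 0.8400 tMaxY 0.9584 | tΔX 2.0000 tΔY 1.1547
    t=0.8400 [x] (4,1)
    t=0.9584 [y] (4,0) — stop
  → r_1 = 0.9584
beam 2: φ=0°, α=330°
  cosα=0.8660 sinα=-0.5000 | (5,1) | tMaxX 0.6697 tMaxY 1.6600 | tΔX 1.1547 tΔY 2.0000
    t=0.6697 [x] (6,1)
    t=1.6600 [y] (6,0) — stop
  → r_2 = 1.6600
beam 3: φ=90°, α=60°
  cosα=0.5000 sinα=0.8660 | (5,1) | tMaxX 1.1600 tMaxY 0.1963 | tΔX 2.0000 tΔY 1.1547
    t=0.1963 [y] (5,2)
    t=1.1600 [x] (6,2)
    t=1.3510 [y] (6,3)
    t=2.5057 [y] (6,4)
    t=3.1600 [x] (7,4)
    t=3.6604 [y] (7,5)
    t=4.8151 [y] (7,6)
    t=5.1600 [x] (8,6) — stop
  → r_3 = 5.1600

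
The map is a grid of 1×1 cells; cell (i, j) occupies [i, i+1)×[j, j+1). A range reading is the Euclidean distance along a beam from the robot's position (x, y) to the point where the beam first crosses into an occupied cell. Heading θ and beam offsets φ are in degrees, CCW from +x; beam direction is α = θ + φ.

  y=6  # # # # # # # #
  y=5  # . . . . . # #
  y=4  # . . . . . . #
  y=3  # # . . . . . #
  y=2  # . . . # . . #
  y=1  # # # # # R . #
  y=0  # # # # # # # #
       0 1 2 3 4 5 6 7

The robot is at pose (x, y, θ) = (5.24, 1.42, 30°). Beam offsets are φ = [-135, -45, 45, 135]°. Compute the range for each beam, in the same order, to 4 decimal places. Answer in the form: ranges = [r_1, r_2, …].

beam 1: φ=-135°, α=255°
  direction (-0.2588, -0.9659); cell (5,1); t to first gridline: x 0.9273, y 0.4348 (then +3.8637 / +1.0353)
    (5,0) via y @ 0.4348  # hit
  → r_1 = 0.4348
beam 2: φ=-45°, α=345°
  direction (0.9659, -0.2588); cell (5,1); t to first gridline: x 0.7868, y 1.6228 (then +1.0353 / +3.8637)
    (6,1) via x @ 0.7868
    (6,0) via y @ 1.6228  # hit
  → r_2 = 1.6228
beam 3: φ=45°, α=75°
  direction (0.2588, 0.9659); cell (5,1); t to first gridline: x 2.9364, y 0.6005 (then +3.8637 / +1.0353)
    (5,2) via y @ 0.6005
    (5,3) via y @ 1.6357
    (5,4) via y @ 2.6710
    (6,4) via x @ 2.9364
    (6,5) via y @ 3.7063  # hit
  → r_3 = 3.7063
beam 4: φ=135°, α=165°
  direction (-0.9659, 0.2588); cell (5,1); t to first gridline: x 0.2485, y 2.2409 (then +1.0353 / +3.8637)
    (4,1) via x @ 0.2485  # hit
  → r_4 = 0.2485

ranges = [0.4348, 1.6228, 3.7063, 0.2485]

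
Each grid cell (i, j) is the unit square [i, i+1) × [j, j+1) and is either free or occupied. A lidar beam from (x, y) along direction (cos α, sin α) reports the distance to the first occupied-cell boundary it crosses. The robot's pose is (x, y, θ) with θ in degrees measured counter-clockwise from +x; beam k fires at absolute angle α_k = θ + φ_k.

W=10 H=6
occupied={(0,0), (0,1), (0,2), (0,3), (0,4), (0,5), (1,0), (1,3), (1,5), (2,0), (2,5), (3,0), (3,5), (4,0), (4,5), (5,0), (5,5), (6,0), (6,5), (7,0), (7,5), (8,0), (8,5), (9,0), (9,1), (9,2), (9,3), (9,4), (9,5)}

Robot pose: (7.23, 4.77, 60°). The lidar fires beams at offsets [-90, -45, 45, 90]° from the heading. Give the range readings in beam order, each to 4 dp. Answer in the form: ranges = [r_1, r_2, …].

beam 1: φ=-90°, α=330°
  dir = (cos 330°, sin 330°) = (0.8660, -0.5000); from cell (7,4)
  next x-line at t=0.8891, next y-line at t=1.5400; Δt_x=1.1547, Δt_y=2.0000
    x: enter (8,4) at t=0.8891
    y: enter (8,3) at t=1.5400
    x: enter (9,3) at t=2.0438 ← occupied
  → r_1 = 2.0438
beam 2: φ=-45°, α=15°
  dir = (cos 15°, sin 15°) = (0.9659, 0.2588); from cell (7,4)
  next x-line at t=0.7972, next y-line at t=0.8887; Δt_x=1.0353, Δt_y=3.8637
    x: enter (8,4) at t=0.7972
    y: enter (8,5) at t=0.8887 ← occupied
  → r_2 = 0.8887
beam 3: φ=45°, α=105°
  dir = (cos 105°, sin 105°) = (-0.2588, 0.9659); from cell (7,4)
  next x-line at t=0.8887, next y-line at t=0.2381; Δt_x=3.8637, Δt_y=1.0353
    y: enter (7,5) at t=0.2381 ← occupied
  → r_3 = 0.2381
beam 4: φ=90°, α=150°
  dir = (cos 150°, sin 150°) = (-0.8660, 0.5000); from cell (7,4)
  next x-line at t=0.2656, next y-line at t=0.4600; Δt_x=1.1547, Δt_y=2.0000
    x: enter (6,4) at t=0.2656
    y: enter (6,5) at t=0.4600 ← occupied
  → r_4 = 0.4600

ranges = [2.0438, 0.8887, 0.2381, 0.4600]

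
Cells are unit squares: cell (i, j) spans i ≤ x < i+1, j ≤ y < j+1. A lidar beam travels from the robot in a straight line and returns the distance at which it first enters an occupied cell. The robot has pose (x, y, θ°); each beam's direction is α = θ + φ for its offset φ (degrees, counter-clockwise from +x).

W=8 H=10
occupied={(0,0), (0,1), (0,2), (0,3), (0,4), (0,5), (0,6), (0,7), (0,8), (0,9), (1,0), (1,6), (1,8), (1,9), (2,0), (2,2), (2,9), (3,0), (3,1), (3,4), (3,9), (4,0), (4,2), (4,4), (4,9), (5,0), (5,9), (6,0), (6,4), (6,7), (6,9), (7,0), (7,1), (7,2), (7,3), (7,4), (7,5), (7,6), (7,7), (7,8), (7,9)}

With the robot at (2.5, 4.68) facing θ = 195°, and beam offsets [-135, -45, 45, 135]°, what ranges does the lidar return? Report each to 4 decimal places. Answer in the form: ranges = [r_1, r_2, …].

ranges = [4.9883, 1.7321, 3.0000, 0.5774]

beam 1: φ=-135°, α=60°
  direction (0.5000, 0.8660); cell (2,4); t to first gridline: x 1.0000, y 0.3695 (then +2.0000 / +1.1547)
    (2,5) via y @ 0.3695
    (3,5) via x @ 1.0000
    (3,6) via y @ 1.5242
    (3,7) via y @ 2.6789
    (4,7) via x @ 3.0000
    (4,8) via y @ 3.8336
    (4,9) via y @ 4.9883  # hit
  → r_1 = 4.9883
beam 2: φ=-45°, α=150°
  direction (-0.8660, 0.5000); cell (2,4); t to first gridline: x 0.5774, y 0.6400 (then +1.1547 / +2.0000)
    (1,4) via x @ 0.5774
    (1,5) via y @ 0.6400
    (0,5) via x @ 1.7321  # hit
  → r_2 = 1.7321
beam 3: φ=45°, α=240°
  direction (-0.5000, -0.8660); cell (2,4); t to first gridline: x 1.0000, y 0.7852 (then +2.0000 / +1.1547)
    (2,3) via y @ 0.7852
    (1,3) via x @ 1.0000
    (1,2) via y @ 1.9399
    (0,2) via x @ 3.0000  # hit
  → r_3 = 3.0000
beam 4: φ=135°, α=330°
  direction (0.8660, -0.5000); cell (2,4); t to first gridline: x 0.5774, y 1.3600 (then +1.1547 / +2.0000)
    (3,4) via x @ 0.5774  # hit
  → r_4 = 0.5774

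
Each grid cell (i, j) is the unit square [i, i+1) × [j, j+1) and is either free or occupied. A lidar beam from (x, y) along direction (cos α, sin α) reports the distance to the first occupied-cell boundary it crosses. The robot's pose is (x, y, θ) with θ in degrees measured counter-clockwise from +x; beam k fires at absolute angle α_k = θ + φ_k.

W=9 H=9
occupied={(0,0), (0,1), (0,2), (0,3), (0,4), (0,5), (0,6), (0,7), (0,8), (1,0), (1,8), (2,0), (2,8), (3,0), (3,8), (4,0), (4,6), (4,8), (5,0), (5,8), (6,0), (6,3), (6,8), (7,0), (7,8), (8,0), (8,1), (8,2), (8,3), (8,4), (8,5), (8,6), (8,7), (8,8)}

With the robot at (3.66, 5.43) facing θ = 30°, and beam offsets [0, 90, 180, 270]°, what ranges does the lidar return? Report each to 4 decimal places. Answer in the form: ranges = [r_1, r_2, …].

beam 1: φ=0°, α=30°
  cosα=0.8660 sinα=0.5000 | (3,5) | tMaxX 0.3926 tMaxY 1.1400 | tΔX 1.1547 tΔY 2.0000
    t=0.3926 [x] (4,5)
    t=1.1400 [y] (4,6) — stop
  → r_1 = 1.1400
beam 2: φ=90°, α=120°
  cosα=-0.5000 sinα=0.8660 | (3,5) | tMaxX 1.3200 tMaxY 0.6582 | tΔX 2.0000 tΔY 1.1547
    t=0.6582 [y] (3,6)
    t=1.3200 [x] (2,6)
    t=1.8129 [y] (2,7)
    t=2.9676 [y] (2,8) — stop
  → r_2 = 2.9676
beam 3: φ=180°, α=210°
  cosα=-0.8660 sinα=-0.5000 | (3,5) | tMaxX 0.7621 tMaxY 0.8600 | tΔX 1.1547 tΔY 2.0000
    t=0.7621 [x] (2,5)
    t=0.8600 [y] (2,4)
    t=1.9168 [x] (1,4)
    t=2.8600 [y] (1,3)
    t=3.0715 [x] (0,3) — stop
  → r_3 = 3.0715
beam 4: φ=270°, α=300°
  cosα=0.5000 sinα=-0.8660 | (3,5) | tMaxX 0.6800 tMaxY 0.4965 | tΔX 2.0000 tΔY 1.1547
    t=0.4965 [y] (3,4)
    t=0.6800 [x] (4,4)
    t=1.6512 [y] (4,3)
    t=2.6800 [x] (5,3)
    t=2.8059 [y] (5,2)
    t=3.9606 [y] (5,1)
    t=4.6800 [x] (6,1)
    t=5.1153 [y] (6,0) — stop
  → r_4 = 5.1153

ranges = [1.1400, 2.9676, 3.0715, 5.1153]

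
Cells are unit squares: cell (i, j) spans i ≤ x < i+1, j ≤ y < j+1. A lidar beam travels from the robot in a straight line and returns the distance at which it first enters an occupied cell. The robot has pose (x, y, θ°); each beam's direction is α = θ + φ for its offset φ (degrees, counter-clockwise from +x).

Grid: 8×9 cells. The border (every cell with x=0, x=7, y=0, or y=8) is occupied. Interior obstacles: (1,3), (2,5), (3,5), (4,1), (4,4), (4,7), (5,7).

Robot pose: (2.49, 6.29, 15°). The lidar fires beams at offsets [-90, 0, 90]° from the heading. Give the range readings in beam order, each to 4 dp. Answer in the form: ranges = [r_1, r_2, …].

beam 1: φ=-90°, α=285°
  d=(0.2588,-0.9659)  start (2,6)  tX=1.9705 tY=0.3002  stride 1/|dx|=3.8637 1/|dy|=1.0353
    cross y-line → (2,5), t=0.3002 (wall)
  → r_1 = 0.3002
beam 2: φ=0°, α=15°
  d=(0.9659,0.2588)  start (2,6)  tX=0.5280 tY=2.7432  stride 1/|dx|=1.0353 1/|dy|=3.8637
    cross x-line → (3,6), t=0.5280
    cross x-line → (4,6), t=1.5633
    cross x-line → (5,6), t=2.5985
    cross y-line → (5,7), t=2.7432 (wall)
  → r_2 = 2.7432
beam 3: φ=90°, α=105°
  d=(-0.2588,0.9659)  start (2,6)  tX=1.8932 tY=0.7350  stride 1/|dx|=3.8637 1/|dy|=1.0353
    cross y-line → (2,7), t=0.7350
    cross y-line → (2,8), t=1.7703 (wall)
  → r_3 = 1.7703

ranges = [0.3002, 2.7432, 1.7703]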